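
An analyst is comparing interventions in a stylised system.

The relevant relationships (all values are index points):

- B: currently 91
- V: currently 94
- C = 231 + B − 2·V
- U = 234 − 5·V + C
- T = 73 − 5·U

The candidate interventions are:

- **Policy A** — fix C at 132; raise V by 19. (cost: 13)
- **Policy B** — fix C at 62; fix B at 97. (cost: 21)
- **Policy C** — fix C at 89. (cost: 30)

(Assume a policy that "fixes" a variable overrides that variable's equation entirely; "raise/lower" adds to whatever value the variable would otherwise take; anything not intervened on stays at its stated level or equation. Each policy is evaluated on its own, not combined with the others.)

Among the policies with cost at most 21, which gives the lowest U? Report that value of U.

Policy A (C := 132, V + 19):
  B = 91
  V = 94 + 19 = 113
  C = 132
  U = 234 − 5·113 + 132 = -199
Policy B (C := 62, B := 97):
  B = 97
  V = 94
  C = 62
  U = 234 − 5·94 + 62 = -174
Comparing — Policy A: U=-199, Policy B: U=-174. Lowest is -199 (Policy A).

-199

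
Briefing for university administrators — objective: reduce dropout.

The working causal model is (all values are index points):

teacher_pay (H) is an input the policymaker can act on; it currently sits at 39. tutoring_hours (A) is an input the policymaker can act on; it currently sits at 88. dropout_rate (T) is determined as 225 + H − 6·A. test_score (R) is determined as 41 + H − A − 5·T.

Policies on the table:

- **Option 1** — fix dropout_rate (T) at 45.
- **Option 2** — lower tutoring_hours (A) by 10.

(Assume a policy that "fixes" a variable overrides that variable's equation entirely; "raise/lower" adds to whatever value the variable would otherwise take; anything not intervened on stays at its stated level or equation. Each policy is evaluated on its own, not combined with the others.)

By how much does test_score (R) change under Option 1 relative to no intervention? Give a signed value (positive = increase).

-1545

Baseline:
  H = 39
  A = 88
  T = 225 + 39 − 6·88 = -264
  R = 41 + 39 − 88 − 5·(-264) = 1312
Option 1 (T := 45):
  H = 39
  A = 88
  T = 45
  R = 41 + 39 − 88 − 5·45 = -233
Change in R: -233 − 1312 = -1545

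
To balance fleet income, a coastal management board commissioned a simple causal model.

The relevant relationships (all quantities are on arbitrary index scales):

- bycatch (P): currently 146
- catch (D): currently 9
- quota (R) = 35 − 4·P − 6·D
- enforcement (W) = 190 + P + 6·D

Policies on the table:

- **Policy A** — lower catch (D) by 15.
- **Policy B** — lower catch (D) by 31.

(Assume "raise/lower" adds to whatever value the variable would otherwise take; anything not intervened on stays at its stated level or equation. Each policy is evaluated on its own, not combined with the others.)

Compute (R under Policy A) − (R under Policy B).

-96

Policy A (D − 15):
  P = 146
  D = 9 − 15 = -6
  R = 35 − 4·146 − 6·(-6) = -513
Policy B (D − 31):
  P = 146
  D = 9 − 31 = -22
  R = 35 − 4·146 − 6·(-22) = -417
R: -513 − (-417) = -96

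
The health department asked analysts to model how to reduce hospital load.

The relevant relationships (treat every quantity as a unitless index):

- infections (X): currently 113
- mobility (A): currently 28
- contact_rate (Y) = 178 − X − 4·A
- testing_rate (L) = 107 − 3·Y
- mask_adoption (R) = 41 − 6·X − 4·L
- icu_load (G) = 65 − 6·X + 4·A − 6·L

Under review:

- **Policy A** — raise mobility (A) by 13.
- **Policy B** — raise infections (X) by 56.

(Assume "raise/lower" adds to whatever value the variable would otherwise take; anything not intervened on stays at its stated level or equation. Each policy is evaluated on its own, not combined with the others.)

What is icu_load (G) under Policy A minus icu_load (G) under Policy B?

Policy A (A + 13):
  X = 113
  A = 28 + 13 = 41
  Y = 178 − 113 − 4·41 = -99
  L = 107 − 3·(-99) = 404
  G = 65 − 6·113 + 4·41 − 6·404 = -2873
Policy B (X + 56):
  X = 113 + 56 = 169
  A = 28
  Y = 178 − 169 − 4·28 = -103
  L = 107 − 3·(-103) = 416
  G = 65 − 6·169 + 4·28 − 6·416 = -3333
G: -2873 − (-3333) = 460

460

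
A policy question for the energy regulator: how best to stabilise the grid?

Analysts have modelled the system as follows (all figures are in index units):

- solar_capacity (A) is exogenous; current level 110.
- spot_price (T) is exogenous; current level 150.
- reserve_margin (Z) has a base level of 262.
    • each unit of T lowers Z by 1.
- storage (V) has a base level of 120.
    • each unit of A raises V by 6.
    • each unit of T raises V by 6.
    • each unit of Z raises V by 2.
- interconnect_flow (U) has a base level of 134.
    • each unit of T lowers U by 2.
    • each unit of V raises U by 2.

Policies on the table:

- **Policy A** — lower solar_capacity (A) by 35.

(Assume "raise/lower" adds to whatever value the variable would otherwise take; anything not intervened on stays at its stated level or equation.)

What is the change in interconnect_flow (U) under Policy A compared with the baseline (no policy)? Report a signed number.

Baseline:
  A = 110
  T = 150
  Z = 262 − 150 = 112
  V = 120 + 6·110 + 6·150 + 2·112 = 1904
  U = 134 − 2·150 + 2·1904 = 3642
Policy A (A − 35):
  A = 110 − 35 = 75
  T = 150
  Z = 262 − 150 = 112
  V = 120 + 6·75 + 6·150 + 2·112 = 1694
  U = 134 − 2·150 + 2·1694 = 3222
Change in U: 3222 − 3642 = -420

-420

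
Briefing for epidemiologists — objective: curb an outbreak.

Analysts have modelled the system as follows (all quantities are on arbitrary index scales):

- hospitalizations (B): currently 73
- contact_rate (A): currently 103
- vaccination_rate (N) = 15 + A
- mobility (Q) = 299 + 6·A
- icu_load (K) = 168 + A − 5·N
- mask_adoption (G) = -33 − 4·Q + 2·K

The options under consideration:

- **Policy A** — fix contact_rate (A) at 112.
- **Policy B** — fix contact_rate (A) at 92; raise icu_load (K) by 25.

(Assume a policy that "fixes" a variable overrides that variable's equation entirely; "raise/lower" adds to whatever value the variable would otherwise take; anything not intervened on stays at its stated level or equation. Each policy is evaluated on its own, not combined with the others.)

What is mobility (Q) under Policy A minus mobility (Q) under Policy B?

120

Policy A (A := 112):
  A = 112
  Q = 299 + 6·112 = 971
Policy B (A := 92, K + 25):
  A = 92
  Q = 299 + 6·92 = 851
Q: 971 − 851 = 120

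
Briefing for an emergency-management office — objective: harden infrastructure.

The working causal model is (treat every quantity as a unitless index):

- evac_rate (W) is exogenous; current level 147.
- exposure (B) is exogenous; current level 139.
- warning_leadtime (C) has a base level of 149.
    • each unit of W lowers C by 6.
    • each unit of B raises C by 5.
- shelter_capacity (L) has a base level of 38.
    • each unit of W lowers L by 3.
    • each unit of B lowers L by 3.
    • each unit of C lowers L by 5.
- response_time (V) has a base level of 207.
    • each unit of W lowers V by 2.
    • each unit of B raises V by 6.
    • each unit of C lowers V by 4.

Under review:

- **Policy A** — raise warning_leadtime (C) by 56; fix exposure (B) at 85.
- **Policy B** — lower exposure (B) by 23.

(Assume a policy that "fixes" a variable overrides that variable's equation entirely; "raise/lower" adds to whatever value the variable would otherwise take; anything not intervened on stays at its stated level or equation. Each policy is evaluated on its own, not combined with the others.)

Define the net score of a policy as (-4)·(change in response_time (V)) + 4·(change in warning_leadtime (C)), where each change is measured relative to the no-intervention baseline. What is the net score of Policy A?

Baseline:
  W = 147
  B = 139
  C = 149 − 6·147 + 5·139 = -38
  V = 207 − 2·147 + 6·139 − 4·(-38) = 899
Policy A (C + 56, B := 85):
  W = 147
  B = 85
  C = 149 − 6·147 + 5·85 (+56 from intervention) = -252
  V = 207 − 2·147 + 6·85 − 4·(-252) = 1431
ΔV = 1431 − 899 = 532; ΔC = -252 − (-38) = -214
Score = (-4)·532 + 4·(-214) = -2984

-2984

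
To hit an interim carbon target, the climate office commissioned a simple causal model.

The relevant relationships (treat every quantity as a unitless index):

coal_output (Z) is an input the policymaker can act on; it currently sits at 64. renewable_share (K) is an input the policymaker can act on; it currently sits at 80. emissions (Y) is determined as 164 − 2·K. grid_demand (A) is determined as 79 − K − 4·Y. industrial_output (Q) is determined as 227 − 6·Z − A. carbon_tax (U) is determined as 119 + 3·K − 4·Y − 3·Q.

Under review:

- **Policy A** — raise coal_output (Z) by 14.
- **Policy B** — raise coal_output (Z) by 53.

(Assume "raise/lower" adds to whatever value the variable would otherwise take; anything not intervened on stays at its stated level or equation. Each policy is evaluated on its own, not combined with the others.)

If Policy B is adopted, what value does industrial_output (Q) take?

-458

Policy B (Z + 53):
  Z = 64 + 53 = 117
  K = 80
  Y = 164 − 2·80 = 4
  A = 79 − 80 − 4·4 = -17
  Q = 227 − 6·117 − (-17) = -458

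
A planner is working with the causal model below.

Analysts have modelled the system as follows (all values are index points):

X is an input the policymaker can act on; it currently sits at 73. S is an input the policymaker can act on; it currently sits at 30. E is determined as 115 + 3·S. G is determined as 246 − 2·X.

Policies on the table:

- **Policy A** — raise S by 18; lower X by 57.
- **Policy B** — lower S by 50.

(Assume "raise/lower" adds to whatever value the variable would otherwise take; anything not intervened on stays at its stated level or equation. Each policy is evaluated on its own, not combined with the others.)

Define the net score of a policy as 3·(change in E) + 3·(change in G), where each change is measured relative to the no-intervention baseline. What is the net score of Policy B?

Baseline:
  X = 73
  S = 30
  E = 115 + 3·30 = 205
  G = 246 − 2·73 = 100
Policy B (S − 50):
  X = 73
  S = 30 − 50 = -20
  E = 115 + 3·(-20) = 55
  G = 246 − 2·73 = 100
ΔE = 55 − 205 = -150; ΔG = 100 − 100 = 0
Score = 3·(-150) + 3·0 = -450

-450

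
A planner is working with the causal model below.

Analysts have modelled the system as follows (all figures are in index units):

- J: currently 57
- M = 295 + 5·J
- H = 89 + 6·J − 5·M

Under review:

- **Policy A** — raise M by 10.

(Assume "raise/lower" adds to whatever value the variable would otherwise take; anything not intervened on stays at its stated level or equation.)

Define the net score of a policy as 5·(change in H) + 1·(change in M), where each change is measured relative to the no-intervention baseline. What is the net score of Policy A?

-240

Baseline:
  J = 57
  M = 295 + 5·57 = 580
  H = 89 + 6·57 − 5·580 = -2469
Policy A (M + 10):
  J = 57
  M = 295 + 5·57 (+10 from intervention) = 590
  H = 89 + 6·57 − 5·590 = -2519
ΔH = -2519 − (-2469) = -50; ΔM = 590 − 580 = 10
Score = 5·(-50) + 1·10 = -240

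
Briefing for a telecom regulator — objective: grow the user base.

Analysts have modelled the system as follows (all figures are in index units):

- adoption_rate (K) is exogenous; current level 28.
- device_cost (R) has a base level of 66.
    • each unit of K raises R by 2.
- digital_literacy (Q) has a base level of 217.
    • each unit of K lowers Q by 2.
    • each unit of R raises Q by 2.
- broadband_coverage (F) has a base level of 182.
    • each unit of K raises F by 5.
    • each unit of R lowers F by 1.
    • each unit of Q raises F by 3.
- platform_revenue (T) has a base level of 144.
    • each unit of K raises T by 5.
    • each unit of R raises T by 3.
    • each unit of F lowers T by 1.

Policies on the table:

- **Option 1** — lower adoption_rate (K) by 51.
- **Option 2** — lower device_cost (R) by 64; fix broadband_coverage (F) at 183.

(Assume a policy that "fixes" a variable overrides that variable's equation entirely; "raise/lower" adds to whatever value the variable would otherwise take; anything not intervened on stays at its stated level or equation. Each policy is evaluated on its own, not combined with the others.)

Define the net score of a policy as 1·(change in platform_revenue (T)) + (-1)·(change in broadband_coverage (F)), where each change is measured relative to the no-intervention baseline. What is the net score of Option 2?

Baseline:
  K = 28
  R = 66 + 2·28 = 122
  Q = 217 − 2·28 + 2·122 = 405
  F = 182 + 5·28 − 122 + 3·405 = 1415
  T = 144 + 5·28 + 3·122 − 1415 = -765
Option 2 (R − 64, F := 183):
  K = 28
  R = 66 + 2·28 (−64 from intervention) = 58
  Q = 217 − 2·28 + 2·58 = 277
  F = 183
  T = 144 + 5·28 + 3·58 − 183 = 275
ΔT = 275 − (-765) = 1040; ΔF = 183 − 1415 = -1232
Score = 1·1040 + (-1)·(-1232) = 2272

2272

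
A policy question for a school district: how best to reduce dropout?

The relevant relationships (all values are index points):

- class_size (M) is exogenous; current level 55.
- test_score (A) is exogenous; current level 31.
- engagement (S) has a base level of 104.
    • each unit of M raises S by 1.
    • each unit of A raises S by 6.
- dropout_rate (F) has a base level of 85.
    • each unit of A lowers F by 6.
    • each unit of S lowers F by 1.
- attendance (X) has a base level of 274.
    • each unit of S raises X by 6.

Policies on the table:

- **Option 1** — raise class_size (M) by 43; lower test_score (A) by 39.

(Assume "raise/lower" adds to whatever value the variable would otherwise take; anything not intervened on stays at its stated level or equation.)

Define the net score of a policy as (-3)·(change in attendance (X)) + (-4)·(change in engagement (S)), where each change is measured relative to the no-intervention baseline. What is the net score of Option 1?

Baseline:
  M = 55
  A = 31
  S = 104 + 55 + 6·31 = 345
  X = 274 + 6·345 = 2344
Option 1 (M + 43, A − 39):
  M = 55 + 43 = 98
  A = 31 − 39 = -8
  S = 104 + 98 + 6·(-8) = 154
  X = 274 + 6·154 = 1198
ΔX = 1198 − 2344 = -1146; ΔS = 154 − 345 = -191
Score = (-3)·(-1146) + (-4)·(-191) = 4202

4202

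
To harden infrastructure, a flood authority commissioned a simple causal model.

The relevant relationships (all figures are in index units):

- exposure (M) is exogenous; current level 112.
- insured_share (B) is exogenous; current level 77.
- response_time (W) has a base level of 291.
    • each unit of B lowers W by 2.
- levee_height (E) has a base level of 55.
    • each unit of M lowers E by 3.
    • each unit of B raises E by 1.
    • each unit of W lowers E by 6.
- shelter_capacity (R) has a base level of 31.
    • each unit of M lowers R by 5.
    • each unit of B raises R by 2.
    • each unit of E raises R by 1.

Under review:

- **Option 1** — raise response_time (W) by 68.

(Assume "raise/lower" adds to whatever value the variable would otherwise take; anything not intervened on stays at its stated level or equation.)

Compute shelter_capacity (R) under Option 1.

-1809

Option 1 (W + 68):
  M = 112
  B = 77
  W = 291 − 2·77 (+68 from intervention) = 205
  E = 55 − 3·112 + 77 − 6·205 = -1434
  R = 31 − 5·112 + 2·77 + (-1434) = -1809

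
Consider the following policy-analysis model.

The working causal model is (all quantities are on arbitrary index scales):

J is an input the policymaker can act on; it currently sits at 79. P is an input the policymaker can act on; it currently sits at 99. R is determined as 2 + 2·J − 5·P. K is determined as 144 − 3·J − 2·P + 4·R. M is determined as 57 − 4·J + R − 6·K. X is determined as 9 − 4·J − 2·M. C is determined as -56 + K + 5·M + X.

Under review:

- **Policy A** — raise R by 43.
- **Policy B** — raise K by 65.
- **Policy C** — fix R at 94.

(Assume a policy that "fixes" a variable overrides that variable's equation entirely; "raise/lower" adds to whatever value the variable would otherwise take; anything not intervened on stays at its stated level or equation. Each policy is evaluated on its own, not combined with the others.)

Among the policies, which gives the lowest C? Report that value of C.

-2303

Policy A (R + 43):
  J = 79
  P = 99
  R = 2 + 2·79 − 5·99 (+43 from intervention) = -292
  K = 144 − 3·79 − 2·99 + 4·(-292) = -1459
  M = 57 − 4·79 + (-292) − 6·(-1459) = 8203
  X = 9 − 4·79 − 2·8203 = -16713
  C = -56 + (-1459) + 5·8203 + (-16713) = 22787
Policy B (K + 65):
  J = 79
  P = 99
  R = 2 + 2·79 − 5·99 = -335
  K = 144 − 3·79 − 2·99 + 4·(-335) (+65 from intervention) = -1566
  M = 57 − 4·79 + (-335) − 6·(-1566) = 8802
  X = 9 − 4·79 − 2·8802 = -17911
  C = -56 + (-1566) + 5·8802 + (-17911) = 24477
Policy C (R := 94):
  J = 79
  P = 99
  R = 94
  K = 144 − 3·79 − 2·99 + 4·94 = 85
  M = 57 − 4·79 + 94 − 6·85 = -675
  X = 9 − 4·79 − 2·(-675) = 1043
  C = -56 + 85 + 5·(-675) + 1043 = -2303
Comparing — Policy A: C=22787, Policy B: C=24477, Policy C: C=-2303. Lowest is -2303 (Policy C).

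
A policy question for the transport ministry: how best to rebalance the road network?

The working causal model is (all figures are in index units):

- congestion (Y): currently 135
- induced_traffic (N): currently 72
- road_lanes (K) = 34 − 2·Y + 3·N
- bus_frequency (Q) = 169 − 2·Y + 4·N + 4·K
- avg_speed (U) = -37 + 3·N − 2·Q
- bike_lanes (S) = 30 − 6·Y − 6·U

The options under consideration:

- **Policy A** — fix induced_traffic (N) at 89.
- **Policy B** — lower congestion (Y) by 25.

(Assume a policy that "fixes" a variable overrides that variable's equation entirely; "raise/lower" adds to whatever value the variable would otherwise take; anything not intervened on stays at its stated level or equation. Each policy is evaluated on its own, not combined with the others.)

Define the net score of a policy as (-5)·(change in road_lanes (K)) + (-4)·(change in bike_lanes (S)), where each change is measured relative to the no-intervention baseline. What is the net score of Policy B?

Baseline:
  Y = 135
  N = 72
  K = 34 − 2·135 + 3·72 = -20
  Q = 169 − 2·135 + 4·72 + 4·(-20) = 107
  U = -37 + 3·72 − 2·107 = -35
  S = 30 − 6·135 − 6·(-35) = -570
Policy B (Y − 25):
  Y = 135 − 25 = 110
  N = 72
  K = 34 − 2·110 + 3·72 = 30
  Q = 169 − 2·110 + 4·72 + 4·30 = 357
  U = -37 + 3·72 − 2·357 = -535
  S = 30 − 6·110 − 6·(-535) = 2580
ΔK = 30 − (-20) = 50; ΔS = 2580 − (-570) = 3150
Score = (-5)·50 + (-4)·3150 = -12850

-12850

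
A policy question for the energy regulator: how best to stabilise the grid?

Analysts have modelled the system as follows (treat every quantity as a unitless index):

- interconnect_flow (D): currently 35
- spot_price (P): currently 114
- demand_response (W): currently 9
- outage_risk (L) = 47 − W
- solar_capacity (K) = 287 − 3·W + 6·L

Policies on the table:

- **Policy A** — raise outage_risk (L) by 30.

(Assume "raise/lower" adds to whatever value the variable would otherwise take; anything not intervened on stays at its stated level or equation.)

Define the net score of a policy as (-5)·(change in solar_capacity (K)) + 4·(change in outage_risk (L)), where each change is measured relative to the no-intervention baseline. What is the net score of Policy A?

Baseline:
  W = 9
  L = 47 − 9 = 38
  K = 287 − 3·9 + 6·38 = 488
Policy A (L + 30):
  W = 9
  L = 47 − 9 (+30 from intervention) = 68
  K = 287 − 3·9 + 6·68 = 668
ΔK = 668 − 488 = 180; ΔL = 68 − 38 = 30
Score = (-5)·180 + 4·30 = -780

-780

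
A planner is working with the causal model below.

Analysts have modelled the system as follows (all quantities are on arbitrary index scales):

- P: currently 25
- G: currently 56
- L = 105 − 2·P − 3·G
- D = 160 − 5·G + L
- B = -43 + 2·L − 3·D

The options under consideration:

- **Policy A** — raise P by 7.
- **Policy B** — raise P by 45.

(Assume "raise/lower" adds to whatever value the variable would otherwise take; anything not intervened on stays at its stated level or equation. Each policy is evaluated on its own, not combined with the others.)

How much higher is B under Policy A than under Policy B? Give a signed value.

Policy A (P + 7):
  P = 25 + 7 = 32
  G = 56
  L = 105 − 2·32 − 3·56 = -127
  D = 160 − 5·56 + (-127) = -247
  B = -43 + 2·(-127) − 3·(-247) = 444
Policy B (P + 45):
  P = 25 + 45 = 70
  G = 56
  L = 105 − 2·70 − 3·56 = -203
  D = 160 − 5·56 + (-203) = -323
  B = -43 + 2·(-203) − 3·(-323) = 520
B: 444 − 520 = -76

-76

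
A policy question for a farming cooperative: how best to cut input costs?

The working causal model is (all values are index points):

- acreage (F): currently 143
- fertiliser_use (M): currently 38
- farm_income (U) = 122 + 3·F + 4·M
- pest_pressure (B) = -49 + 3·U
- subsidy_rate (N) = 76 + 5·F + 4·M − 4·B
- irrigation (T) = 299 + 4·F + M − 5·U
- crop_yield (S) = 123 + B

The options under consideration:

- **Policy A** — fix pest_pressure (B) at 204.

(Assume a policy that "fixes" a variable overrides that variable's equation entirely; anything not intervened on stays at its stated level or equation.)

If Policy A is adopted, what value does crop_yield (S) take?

Policy A (B := 204):
  F = 143
  M = 38
  U = 122 + 3·143 + 4·38 = 703
  B = 204
  S = 123 + 204 = 327

327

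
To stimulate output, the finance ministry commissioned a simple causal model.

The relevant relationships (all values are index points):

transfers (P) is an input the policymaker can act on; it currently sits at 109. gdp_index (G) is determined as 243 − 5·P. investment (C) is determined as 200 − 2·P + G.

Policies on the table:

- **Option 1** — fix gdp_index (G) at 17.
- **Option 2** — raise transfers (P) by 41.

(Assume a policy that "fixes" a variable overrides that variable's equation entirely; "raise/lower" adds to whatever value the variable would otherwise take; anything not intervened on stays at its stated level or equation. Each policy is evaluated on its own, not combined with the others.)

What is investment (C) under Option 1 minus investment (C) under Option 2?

Option 1 (G := 17):
  P = 109
  G = 17
  C = 200 − 2·109 + 17 = -1
Option 2 (P + 41):
  P = 109 + 41 = 150
  G = 243 − 5·150 = -507
  C = 200 − 2·150 + (-507) = -607
C: -1 − (-607) = 606

606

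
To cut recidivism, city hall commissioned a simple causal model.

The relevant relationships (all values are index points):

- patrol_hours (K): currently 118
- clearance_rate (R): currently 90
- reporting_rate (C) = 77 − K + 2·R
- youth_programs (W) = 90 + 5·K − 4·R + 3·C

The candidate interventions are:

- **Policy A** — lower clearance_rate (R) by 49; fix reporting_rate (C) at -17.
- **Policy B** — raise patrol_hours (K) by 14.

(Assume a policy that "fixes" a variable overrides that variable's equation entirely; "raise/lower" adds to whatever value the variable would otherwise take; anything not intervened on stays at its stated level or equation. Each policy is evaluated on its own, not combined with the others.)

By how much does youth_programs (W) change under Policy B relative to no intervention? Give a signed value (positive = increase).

Baseline:
  K = 118
  R = 90
  C = 77 − 118 + 2·90 = 139
  W = 90 + 5·118 − 4·90 + 3·139 = 737
Policy B (K + 14):
  K = 118 + 14 = 132
  R = 90
  C = 77 − 132 + 2·90 = 125
  W = 90 + 5·132 − 4·90 + 3·125 = 765
Change in W: 765 − 737 = 28

28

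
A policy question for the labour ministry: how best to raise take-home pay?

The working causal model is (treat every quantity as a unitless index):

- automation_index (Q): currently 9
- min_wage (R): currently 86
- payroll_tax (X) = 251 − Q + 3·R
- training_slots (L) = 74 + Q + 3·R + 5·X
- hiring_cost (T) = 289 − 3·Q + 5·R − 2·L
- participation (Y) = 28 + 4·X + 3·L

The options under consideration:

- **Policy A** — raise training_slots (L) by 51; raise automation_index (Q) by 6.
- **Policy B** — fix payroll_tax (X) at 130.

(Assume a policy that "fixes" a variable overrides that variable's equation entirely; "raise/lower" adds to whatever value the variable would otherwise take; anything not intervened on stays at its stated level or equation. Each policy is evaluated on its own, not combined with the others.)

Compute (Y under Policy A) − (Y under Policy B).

Policy A (L + 51, Q + 6):
  Q = 9 + 6 = 15
  R = 86
  X = 251 − 15 + 3·86 = 494
  L = 74 + 15 + 3·86 + 5·494 (+51 from intervention) = 2868
  Y = 28 + 4·494 + 3·2868 = 10608
Policy B (X := 130):
  Q = 9
  R = 86
  X = 130
  L = 74 + 9 + 3·86 + 5·130 = 991
  Y = 28 + 4·130 + 3·991 = 3521
Y: 10608 − 3521 = 7087

7087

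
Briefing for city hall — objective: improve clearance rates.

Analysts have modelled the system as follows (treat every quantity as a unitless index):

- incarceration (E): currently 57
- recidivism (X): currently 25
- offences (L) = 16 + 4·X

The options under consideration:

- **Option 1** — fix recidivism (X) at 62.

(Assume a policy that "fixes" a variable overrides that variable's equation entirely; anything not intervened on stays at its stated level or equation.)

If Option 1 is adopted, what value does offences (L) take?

264

Option 1 (X := 62):
  X = 62
  L = 16 + 4·62 = 264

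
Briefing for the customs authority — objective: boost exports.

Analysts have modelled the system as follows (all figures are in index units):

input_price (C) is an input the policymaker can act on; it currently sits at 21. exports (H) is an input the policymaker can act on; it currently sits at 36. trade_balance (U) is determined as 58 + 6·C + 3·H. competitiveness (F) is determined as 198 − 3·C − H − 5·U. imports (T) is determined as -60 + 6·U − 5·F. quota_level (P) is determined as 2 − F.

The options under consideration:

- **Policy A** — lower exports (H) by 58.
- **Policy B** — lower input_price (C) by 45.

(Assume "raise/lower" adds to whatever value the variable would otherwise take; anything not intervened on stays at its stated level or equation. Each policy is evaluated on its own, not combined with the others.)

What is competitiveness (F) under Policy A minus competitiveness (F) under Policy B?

-557

Policy A (H − 58):
  C = 21
  H = 36 − 58 = -22
  U = 58 + 6·21 + 3·(-22) = 118
  F = 198 − 3·21 − (-22) − 5·118 = -433
Policy B (C − 45):
  C = 21 − 45 = -24
  H = 36
  U = 58 + 6·(-24) + 3·36 = 22
  F = 198 − 3·(-24) − 36 − 5·22 = 124
F: -433 − 124 = -557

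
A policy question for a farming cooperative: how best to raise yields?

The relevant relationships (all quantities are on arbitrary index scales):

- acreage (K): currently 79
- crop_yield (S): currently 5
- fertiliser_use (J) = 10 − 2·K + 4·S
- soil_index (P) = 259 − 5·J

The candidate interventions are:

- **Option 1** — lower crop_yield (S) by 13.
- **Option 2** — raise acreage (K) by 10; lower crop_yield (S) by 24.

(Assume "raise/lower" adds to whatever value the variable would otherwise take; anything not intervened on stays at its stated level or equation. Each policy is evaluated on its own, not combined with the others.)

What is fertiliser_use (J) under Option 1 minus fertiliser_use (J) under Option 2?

64

Option 1 (S − 13):
  K = 79
  S = 5 − 13 = -8
  J = 10 − 2·79 + 4·(-8) = -180
Option 2 (K + 10, S − 24):
  K = 79 + 10 = 89
  S = 5 − 24 = -19
  J = 10 − 2·89 + 4·(-19) = -244
J: -180 − (-244) = 64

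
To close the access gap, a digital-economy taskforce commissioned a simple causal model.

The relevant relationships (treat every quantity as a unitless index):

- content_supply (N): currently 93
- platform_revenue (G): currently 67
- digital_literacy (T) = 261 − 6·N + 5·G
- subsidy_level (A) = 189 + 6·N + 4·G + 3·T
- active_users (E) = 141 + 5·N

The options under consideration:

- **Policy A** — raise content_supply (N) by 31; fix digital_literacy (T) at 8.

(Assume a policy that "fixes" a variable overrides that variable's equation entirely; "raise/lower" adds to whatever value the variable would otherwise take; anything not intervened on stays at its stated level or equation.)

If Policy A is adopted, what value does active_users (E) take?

Policy A (N + 31, T := 8):
  N = 93 + 31 = 124
  E = 141 + 5·124 = 761

761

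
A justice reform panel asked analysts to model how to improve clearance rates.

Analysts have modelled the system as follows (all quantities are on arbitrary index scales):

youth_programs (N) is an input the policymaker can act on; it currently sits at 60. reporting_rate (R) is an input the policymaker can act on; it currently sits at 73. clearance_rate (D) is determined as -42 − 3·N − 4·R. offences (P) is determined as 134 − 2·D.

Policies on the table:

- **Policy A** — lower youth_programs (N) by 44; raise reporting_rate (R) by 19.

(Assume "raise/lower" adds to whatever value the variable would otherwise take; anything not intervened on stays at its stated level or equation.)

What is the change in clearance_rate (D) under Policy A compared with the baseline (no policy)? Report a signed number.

56

Baseline:
  N = 60
  R = 73
  D = -42 − 3·60 − 4·73 = -514
Policy A (N − 44, R + 19):
  N = 60 − 44 = 16
  R = 73 + 19 = 92
  D = -42 − 3·16 − 4·92 = -458
Change in D: -458 − (-514) = 56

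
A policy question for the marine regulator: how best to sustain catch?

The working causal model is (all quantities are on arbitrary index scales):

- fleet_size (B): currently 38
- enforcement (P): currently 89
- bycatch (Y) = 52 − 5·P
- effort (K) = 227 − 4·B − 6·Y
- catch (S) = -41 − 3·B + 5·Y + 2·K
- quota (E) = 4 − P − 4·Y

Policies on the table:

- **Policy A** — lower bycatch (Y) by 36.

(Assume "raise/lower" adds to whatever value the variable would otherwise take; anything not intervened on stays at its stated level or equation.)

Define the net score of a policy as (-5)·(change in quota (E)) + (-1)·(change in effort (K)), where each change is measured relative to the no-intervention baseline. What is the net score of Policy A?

-936

Baseline:
  B = 38
  P = 89
  Y = 52 − 5·89 = -393
  K = 227 − 4·38 − 6·(-393) = 2433
  E = 4 − 89 − 4·(-393) = 1487
Policy A (Y − 36):
  B = 38
  P = 89
  Y = 52 − 5·89 (−36 from intervention) = -429
  K = 227 − 4·38 − 6·(-429) = 2649
  E = 4 − 89 − 4·(-429) = 1631
ΔE = 1631 − 1487 = 144; ΔK = 2649 − 2433 = 216
Score = (-5)·144 + (-1)·216 = -936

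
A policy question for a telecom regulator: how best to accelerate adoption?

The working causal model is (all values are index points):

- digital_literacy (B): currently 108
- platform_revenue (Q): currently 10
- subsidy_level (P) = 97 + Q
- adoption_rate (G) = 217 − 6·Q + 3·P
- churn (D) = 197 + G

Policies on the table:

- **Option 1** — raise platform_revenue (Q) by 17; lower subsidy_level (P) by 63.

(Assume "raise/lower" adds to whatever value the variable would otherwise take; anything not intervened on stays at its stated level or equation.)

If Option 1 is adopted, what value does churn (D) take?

Option 1 (Q + 17, P − 63):
  Q = 10 + 17 = 27
  P = 97 + 27 (−63 from intervention) = 61
  G = 217 − 6·27 + 3·61 = 238
  D = 197 + 238 = 435

435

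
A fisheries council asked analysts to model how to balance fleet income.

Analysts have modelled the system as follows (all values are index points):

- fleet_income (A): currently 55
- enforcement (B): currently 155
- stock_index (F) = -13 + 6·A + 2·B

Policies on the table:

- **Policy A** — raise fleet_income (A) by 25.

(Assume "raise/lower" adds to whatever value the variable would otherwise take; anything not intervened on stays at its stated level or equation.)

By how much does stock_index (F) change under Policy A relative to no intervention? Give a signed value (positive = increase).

Baseline:
  A = 55
  B = 155
  F = -13 + 6·55 + 2·155 = 627
Policy A (A + 25):
  A = 55 + 25 = 80
  B = 155
  F = -13 + 6·80 + 2·155 = 777
Change in F: 777 − 627 = 150

150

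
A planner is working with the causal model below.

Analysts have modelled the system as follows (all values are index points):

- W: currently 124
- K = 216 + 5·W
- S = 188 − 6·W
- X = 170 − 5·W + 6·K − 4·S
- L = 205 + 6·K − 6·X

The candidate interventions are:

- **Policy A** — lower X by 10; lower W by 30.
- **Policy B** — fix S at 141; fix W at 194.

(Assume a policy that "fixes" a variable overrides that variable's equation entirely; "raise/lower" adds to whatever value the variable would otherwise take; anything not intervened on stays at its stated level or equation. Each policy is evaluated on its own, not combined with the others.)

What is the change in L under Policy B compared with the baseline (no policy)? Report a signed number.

8328

Baseline:
  W = 124
  K = 216 + 5·124 = 836
  S = 188 − 6·124 = -556
  X = 170 − 5·124 + 6·836 − 4·(-556) = 6790
  L = 205 + 6·836 − 6·6790 = -35519
Policy B (S := 141, W := 194):
  W = 194
  K = 216 + 5·194 = 1186
  S = 141
  X = 170 − 5·194 + 6·1186 − 4·141 = 5752
  L = 205 + 6·1186 − 6·5752 = -27191
Change in L: -27191 − (-35519) = 8328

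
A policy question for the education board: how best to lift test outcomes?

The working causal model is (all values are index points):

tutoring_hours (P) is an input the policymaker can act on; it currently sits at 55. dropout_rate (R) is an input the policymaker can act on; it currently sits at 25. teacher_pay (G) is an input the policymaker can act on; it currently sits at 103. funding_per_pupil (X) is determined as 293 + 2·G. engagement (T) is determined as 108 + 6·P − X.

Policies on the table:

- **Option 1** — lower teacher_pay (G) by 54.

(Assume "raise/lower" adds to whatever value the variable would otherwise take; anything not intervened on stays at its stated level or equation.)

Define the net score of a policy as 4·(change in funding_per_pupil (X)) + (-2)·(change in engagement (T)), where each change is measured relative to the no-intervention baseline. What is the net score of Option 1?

Baseline:
  P = 55
  G = 103
  X = 293 + 2·103 = 499
  T = 108 + 6·55 − 499 = -61
Option 1 (G − 54):
  P = 55
  G = 103 − 54 = 49
  X = 293 + 2·49 = 391
  T = 108 + 6·55 − 391 = 47
ΔX = 391 − 499 = -108; ΔT = 47 − (-61) = 108
Score = 4·(-108) + (-2)·108 = -648

-648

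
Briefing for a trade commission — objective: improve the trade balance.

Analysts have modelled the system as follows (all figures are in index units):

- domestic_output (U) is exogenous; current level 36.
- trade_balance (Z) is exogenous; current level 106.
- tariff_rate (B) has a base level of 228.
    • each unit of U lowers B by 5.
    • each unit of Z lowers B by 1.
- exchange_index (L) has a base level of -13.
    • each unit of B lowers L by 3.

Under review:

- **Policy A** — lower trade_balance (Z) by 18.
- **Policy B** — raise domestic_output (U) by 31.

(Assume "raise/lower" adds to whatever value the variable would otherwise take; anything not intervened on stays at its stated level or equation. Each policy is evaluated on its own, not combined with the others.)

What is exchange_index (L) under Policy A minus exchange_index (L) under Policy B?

Policy A (Z − 18):
  U = 36
  Z = 106 − 18 = 88
  B = 228 − 5·36 − 88 = -40
  L = -13 − 3·(-40) = 107
Policy B (U + 31):
  U = 36 + 31 = 67
  Z = 106
  B = 228 − 5·67 − 106 = -213
  L = -13 − 3·(-213) = 626
L: 107 − 626 = -519

-519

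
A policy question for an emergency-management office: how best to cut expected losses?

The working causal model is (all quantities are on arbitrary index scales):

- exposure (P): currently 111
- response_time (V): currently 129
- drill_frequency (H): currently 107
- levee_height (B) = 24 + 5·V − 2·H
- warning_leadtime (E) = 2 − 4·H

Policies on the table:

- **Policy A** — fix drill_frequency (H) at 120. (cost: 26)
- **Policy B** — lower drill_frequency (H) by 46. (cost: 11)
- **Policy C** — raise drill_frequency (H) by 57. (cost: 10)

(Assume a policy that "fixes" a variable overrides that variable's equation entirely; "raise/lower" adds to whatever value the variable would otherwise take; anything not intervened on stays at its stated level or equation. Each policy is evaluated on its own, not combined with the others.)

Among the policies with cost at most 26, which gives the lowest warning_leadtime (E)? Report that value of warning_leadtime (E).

-654

Policy A (H := 120):
  H = 120
  E = 2 − 4·120 = -478
Policy B (H − 46):
  H = 107 − 46 = 61
  E = 2 − 4·61 = -242
Policy C (H + 57):
  H = 107 + 57 = 164
  E = 2 − 4·164 = -654
Comparing — Policy A: E=-478, Policy B: E=-242, Policy C: E=-654. Lowest is -654 (Policy C).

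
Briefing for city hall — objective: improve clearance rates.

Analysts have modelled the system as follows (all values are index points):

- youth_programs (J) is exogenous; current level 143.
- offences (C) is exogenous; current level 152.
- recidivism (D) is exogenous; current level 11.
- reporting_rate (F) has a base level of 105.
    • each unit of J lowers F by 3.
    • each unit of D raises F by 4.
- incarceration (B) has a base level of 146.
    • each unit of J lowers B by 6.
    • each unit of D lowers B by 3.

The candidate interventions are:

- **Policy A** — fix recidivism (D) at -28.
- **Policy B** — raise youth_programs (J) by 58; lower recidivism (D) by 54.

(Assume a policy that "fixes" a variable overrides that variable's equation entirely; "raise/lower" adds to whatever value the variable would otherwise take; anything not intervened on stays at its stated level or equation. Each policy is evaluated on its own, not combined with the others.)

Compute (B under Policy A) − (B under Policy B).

Policy A (D := -28):
  J = 143
  D = -28
  B = 146 − 6·143 − 3·(-28) = -628
Policy B (J + 58, D − 54):
  J = 143 + 58 = 201
  D = 11 − 54 = -43
  B = 146 − 6·201 − 3·(-43) = -931
B: -628 − (-931) = 303

303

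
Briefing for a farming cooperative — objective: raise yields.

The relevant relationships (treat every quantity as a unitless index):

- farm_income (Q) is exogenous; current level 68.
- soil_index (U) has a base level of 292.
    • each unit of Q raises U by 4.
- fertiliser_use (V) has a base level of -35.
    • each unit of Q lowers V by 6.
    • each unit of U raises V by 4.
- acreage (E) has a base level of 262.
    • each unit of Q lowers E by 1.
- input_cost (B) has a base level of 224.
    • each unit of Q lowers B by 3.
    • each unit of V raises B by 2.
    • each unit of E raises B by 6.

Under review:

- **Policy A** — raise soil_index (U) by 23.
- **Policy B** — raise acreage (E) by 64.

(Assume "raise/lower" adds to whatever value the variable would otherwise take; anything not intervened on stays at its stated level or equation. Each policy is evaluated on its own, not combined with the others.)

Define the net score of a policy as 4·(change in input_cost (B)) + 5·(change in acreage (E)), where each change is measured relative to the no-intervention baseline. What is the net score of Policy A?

Baseline:
  Q = 68
  U = 292 + 4·68 = 564
  V = -35 − 6·68 + 4·564 = 1813
  E = 262 − 68 = 194
  B = 224 − 3·68 + 2·1813 + 6·194 = 4810
Policy A (U + 23):
  Q = 68
  U = 292 + 4·68 (+23 from intervention) = 587
  V = -35 − 6·68 + 4·587 = 1905
  E = 262 − 68 = 194
  B = 224 − 3·68 + 2·1905 + 6·194 = 4994
ΔB = 4994 − 4810 = 184; ΔE = 194 − 194 = 0
Score = 4·184 + 5·0 = 736

736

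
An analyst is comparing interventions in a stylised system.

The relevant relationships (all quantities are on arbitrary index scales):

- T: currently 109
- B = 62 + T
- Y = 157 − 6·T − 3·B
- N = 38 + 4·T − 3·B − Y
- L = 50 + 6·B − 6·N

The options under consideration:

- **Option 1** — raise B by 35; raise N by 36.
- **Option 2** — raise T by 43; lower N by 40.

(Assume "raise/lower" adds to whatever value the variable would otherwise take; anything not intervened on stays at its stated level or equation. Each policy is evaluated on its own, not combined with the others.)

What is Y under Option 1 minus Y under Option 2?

Option 1 (B + 35, N + 36):
  T = 109
  B = 62 + 109 (+35 from intervention) = 206
  Y = 157 − 6·109 − 3·206 = -1115
Option 2 (T + 43, N − 40):
  T = 109 + 43 = 152
  B = 62 + 152 = 214
  Y = 157 − 6·152 − 3·214 = -1397
Y: -1115 − (-1397) = 282

282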